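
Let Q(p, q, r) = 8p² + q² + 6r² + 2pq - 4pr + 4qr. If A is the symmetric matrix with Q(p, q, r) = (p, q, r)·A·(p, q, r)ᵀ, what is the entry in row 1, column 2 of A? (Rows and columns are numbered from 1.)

The coefficient of p·q in Q is 2. For a symmetric A this equals A[1,2] + A[2,1] = 2·A[1,2].
So A[1,2] = 2/2 = 1.

1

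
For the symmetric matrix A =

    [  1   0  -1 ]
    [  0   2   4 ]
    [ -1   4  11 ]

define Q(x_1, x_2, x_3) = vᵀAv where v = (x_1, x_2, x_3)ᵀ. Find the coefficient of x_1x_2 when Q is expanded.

The coefficient of x_1x_2 is A[1,2] + A[2,1] = 2·0 = 0.

0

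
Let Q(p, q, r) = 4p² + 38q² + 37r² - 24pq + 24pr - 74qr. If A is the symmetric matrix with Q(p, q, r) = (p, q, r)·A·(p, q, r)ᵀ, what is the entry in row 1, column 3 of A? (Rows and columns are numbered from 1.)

The coefficient of p·r in Q is 24. For a symmetric A this equals A[1,3] + A[3,1] = 2·A[1,3].
So A[1,3] = 24/2 = 12.

12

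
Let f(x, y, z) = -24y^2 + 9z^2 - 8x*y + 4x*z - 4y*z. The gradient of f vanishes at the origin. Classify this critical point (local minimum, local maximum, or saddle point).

The Hessian at the origin is H = [[0, -8, 4], [-8, -48, -4], [4, -4, 18]].
H is indefinite, so the origin is a saddle point.

saddle point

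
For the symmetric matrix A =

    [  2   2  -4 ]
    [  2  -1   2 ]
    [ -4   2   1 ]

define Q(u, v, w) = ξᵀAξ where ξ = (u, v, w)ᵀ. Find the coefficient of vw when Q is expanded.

The coefficient of vw is A[2,3] + A[3,2] = 2·2 = 4.

4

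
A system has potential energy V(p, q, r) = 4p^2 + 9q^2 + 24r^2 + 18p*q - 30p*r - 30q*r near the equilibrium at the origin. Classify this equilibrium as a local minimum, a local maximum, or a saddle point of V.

saddle point

The Hessian at the origin is H = [[8, 18, -30], [18, 18, -30], [-30, -30, 48]].
Row-reducing H symmetrically gives the diagonal entries 8, -45/2, -2.
Counting signs: 1 positive, 2 negative.
H is indefinite, so the origin is a saddle point.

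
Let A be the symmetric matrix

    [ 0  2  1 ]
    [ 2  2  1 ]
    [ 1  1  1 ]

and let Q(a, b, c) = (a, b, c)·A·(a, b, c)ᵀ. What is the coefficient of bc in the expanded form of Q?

The coefficient of bc is A[2,3] + A[3,2] = 2·1 = 2.

2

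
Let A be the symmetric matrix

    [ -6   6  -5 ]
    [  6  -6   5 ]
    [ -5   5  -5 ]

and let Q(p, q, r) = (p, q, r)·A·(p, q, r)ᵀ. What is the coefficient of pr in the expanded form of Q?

The coefficient of pr is A[1,3] + A[3,1] = 2·(-5) = -10.

-10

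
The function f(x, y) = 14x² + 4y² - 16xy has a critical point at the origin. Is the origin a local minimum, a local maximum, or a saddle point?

saddle point

The Hessian at the origin is H = [[28, -16], [-16, 8]].
det H = 28·8 − (-16)² = -32 < 0, so H is indefinite.
Therefore the origin is a saddle point.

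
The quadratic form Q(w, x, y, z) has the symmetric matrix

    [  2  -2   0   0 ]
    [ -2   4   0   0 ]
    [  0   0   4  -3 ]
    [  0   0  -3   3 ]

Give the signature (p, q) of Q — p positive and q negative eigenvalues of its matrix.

(4, 0)

An LDLᵀ factorisation of A has diagonal entries 2, 2, 4, 3/4.
So there are 4 positive pivots.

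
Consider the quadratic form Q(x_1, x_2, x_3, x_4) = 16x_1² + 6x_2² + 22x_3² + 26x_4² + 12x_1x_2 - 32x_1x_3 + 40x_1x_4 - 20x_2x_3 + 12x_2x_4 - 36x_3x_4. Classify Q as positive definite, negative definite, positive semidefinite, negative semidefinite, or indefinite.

The associated matrix is A = [[16, 6, -16, 20], [6, 6, -10, 6], [-16, -10, 22, -18], [20, 6, -18, 26]].
An LDLᵀ factorisation of A has diagonal entries 16, 15/4, 26/15, 4/13.
So there are 4 positive pivots.
Hence Q is positive definite.

positive definite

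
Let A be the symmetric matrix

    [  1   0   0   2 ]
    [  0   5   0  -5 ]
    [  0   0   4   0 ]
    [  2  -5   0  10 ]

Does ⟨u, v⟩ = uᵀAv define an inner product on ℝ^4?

yes

Leading principal minors: Δ_1 = 1, Δ_2 = 5, Δ_3 = 20, Δ_4 = 20.
All leading principal minors are positive, so by Sylvester's criterion Q is positive definite.
⟨·,·⟩ is an inner product exactly when A is positive definite.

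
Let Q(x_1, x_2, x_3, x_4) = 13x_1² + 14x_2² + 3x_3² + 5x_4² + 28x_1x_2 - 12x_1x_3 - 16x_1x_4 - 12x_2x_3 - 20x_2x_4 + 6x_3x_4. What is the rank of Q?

Write A = [[13, 14, -6, -8], [14, 14, -6, -10], [-6, -6, 3, 3], [-8, -10, 3, 5]].
Applying the same elementary operations to the rows and columns of A produces a congruent diagonal matrix with entries 13, -14/13, 3/7, -2.
That gives 2 positive, 2 negative pivots.
The rank is the number of nonzero pivots: 4.

4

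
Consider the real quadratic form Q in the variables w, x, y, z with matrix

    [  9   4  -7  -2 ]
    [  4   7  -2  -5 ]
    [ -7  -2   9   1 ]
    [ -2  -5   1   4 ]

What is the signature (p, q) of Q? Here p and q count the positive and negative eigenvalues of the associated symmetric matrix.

(4, 0)

Applying the same elementary operations to the rows and columns of A produces a congruent diagonal matrix with entries 9, 47/9, 156/47, 15/52.
So there are 4 positive pivots.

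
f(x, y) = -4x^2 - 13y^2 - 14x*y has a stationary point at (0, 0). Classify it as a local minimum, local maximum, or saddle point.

The Hessian at the origin is H = [[-8, -14], [-14, -26]].
det H = -8·-26 − (-14)² = 12 > 0 and H[1,1] = -8 < 0, so H is negative definite.
Therefore the origin is a local maximum.

local maximum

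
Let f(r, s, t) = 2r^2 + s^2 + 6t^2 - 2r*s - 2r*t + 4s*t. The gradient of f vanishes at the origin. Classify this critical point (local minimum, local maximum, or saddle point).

local minimum

The Hessian at the origin is H = [[4, -2, -2], [-2, 2, 4], [-2, 4, 12]].
An LDLᵀ factorisation of H has diagonal entries 4, 1, 2.
That gives 3 positive pivots.
H is positive definite, so the origin is a strict local minimum.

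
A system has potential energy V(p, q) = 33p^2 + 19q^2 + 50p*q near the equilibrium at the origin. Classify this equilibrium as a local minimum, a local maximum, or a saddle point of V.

local minimum

The Hessian at the origin is H = [[66, 50], [50, 38]].
det H = 66·38 − (50)² = 8 > 0 and H[1,1] = 66 > 0, so H is positive definite.
Therefore the origin is a local minimum.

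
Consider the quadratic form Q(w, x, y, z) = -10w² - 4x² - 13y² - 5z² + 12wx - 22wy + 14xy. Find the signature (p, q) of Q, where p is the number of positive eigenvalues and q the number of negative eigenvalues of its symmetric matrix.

(0, 4)

The symmetric matrix is A = [[-10, 6, -11, 0], [6, -4, 7, 0], [-11, 7, -13, 0], [0, 0, 0, -5]].
Congruent diagonalization of A (simultaneous row and column reduction) yields pivots -10, -2/5, -1/2, -5.
So there are 4 negative pivots.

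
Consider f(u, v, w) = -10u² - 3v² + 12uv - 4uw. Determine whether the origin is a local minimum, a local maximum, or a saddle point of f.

saddle point

The Hessian at the origin is H = [[-20, 12, -4], [12, -6, 0], [-4, 0, 0]].
An LDLᵀ factorisation of H has diagonal entries -20, 6/5, -4.
So there are 1 positive, 2 negative pivots.
H is indefinite, so the origin is a saddle point.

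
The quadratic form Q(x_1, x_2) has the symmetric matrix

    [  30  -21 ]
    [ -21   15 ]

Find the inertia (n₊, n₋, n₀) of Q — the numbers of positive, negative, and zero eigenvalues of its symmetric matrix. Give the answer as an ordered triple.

Congruent diagonalization of A (simultaneous row and column reduction) yields pivots 30, 3/10.
So there are 2 positive pivots.

(2, 0, 0)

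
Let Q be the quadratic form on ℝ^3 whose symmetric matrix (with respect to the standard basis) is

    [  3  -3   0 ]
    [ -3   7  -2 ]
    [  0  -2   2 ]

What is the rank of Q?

3

Symmetric row and column elimination reduces A to a congruent diagonal form with pivots 3, 4, 1.
So there are 3 positive pivots.
The rank is the number of nonzero pivots: 3.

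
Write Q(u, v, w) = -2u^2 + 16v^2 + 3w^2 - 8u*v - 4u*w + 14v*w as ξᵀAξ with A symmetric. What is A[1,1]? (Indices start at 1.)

-2

The coefficient of u^2 in Q is -2, and that is exactly A[1,1].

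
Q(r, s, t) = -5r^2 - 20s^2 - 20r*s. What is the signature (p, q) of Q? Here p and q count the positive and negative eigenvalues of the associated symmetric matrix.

(0, 1)

The associated matrix is A = [[-5, -10, 0], [-10, -20, 0], [0, 0, 0]].
Row-reducing A symmetrically gives the diagonal entries -5, 0, 0.
So there are 1 negative, 2 zero pivots.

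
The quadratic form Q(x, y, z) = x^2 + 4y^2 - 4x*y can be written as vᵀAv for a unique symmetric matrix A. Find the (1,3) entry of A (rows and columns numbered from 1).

0

The coefficient of x·z in Q is 0. For a symmetric A this equals A[1,3] + A[3,1] = 2·A[1,3].
So A[1,3] = 0/2 = 0.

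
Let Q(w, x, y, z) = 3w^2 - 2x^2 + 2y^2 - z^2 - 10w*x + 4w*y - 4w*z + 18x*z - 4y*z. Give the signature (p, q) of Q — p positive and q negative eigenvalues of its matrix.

The symmetric matrix is A = [[3, -5, 2, -2], [-5, -2, 0, 9], [2, 0, 2, -2], [-2, 9, -2, -1]].
Congruent diagonalization of A (simultaneous row and column reduction) yields pivots 3, -31/3, 54/31, 0.
Counting signs: 2 positive, 1 negative, 1 zero.

(2, 1)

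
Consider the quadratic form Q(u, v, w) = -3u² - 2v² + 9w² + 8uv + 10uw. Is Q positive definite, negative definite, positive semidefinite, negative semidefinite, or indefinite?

The symmetric matrix is A = [[-3, 4, 5], [4, -2, 0], [5, 0, 9]].
Row-reducing A symmetrically gives the diagonal entries -3, 10/3, 4.
That gives 2 positive, 1 negative pivots.
Hence Q is indefinite.

indefinite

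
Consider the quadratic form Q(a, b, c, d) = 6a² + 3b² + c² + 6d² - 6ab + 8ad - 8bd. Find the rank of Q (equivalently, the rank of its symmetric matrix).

4

The symmetric matrix is A = [[6, -3, 0, 4], [-3, 3, 0, -4], [0, 0, 1, 0], [4, -4, 0, 6]].
An LDLᵀ factorisation of A has diagonal entries 6, 3/2, 1, 2/3.
So there are 4 positive pivots.
The rank is the number of nonzero pivots: 4.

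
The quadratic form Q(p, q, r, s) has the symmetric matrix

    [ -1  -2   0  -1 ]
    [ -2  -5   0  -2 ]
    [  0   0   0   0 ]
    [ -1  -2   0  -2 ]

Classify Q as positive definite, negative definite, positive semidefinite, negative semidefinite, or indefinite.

Congruent diagonalization of A (simultaneous row and column reduction) yields pivots -1, -1, 0, -1.
That gives 3 negative, 1 zero pivots.
Hence Q is negative semidefinite.

negative semidefinite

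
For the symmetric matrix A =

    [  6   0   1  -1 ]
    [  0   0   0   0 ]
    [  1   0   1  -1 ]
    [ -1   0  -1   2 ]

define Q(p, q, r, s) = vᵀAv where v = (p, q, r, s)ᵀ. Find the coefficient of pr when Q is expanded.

2

The coefficient of pr is A[1,3] + A[3,1] = 2·1 = 2.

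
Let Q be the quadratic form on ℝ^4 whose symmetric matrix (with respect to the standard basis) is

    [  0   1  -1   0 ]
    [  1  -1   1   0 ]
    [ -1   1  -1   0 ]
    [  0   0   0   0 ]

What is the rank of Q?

2

Row reduction of A gives 2 nonzero rows, so rank A = 2.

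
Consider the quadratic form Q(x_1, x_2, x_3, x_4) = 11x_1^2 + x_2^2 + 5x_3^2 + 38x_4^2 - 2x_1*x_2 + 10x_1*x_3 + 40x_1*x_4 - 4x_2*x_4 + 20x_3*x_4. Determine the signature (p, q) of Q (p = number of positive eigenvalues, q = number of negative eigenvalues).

(4, 0)

Write A = [[11, -1, 5, 20], [-1, 1, 0, -2], [5, 0, 5, 10], [20, -2, 10, 38]].
Row-reducing A symmetrically gives the diagonal entries 11, 10/11, 5/2, 6/5.
So there are 4 positive pivots.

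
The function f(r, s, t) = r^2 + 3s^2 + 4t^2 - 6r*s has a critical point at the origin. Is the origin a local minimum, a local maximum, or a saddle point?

The Hessian at the origin is H = [[2, -6, 0], [-6, 6, 0], [0, 0, 8]].
Row-reducing H symmetrically gives the diagonal entries 2, -12, 8.
So there are 2 positive, 1 negative pivots.
H is indefinite, so the origin is a saddle point.

saddle point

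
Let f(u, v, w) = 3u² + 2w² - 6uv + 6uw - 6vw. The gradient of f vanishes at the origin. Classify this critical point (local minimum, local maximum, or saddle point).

The Hessian at the origin is H = [[6, -6, 6], [-6, 0, -6], [6, -6, 4]].
An LDLᵀ factorisation of H has diagonal entries 6, -6, -2.
So there are 1 positive, 2 negative pivots.
H is indefinite, so the origin is a saddle point.

saddle point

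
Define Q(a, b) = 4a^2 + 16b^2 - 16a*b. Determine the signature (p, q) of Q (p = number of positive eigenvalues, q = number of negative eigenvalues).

(1, 0)

The symmetric matrix is A = [[4, -8], [-8, 16]].
Congruent diagonalization of A (simultaneous row and column reduction) yields pivots 4, 0.
So there are 1 positive, 1 zero pivots.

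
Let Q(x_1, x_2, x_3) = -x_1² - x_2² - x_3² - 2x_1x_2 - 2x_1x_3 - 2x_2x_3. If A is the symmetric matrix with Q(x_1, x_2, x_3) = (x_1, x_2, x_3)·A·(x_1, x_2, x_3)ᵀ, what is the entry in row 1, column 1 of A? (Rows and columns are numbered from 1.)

The coefficient of x_1² in Q is -1, and that is exactly A[1,1].

-1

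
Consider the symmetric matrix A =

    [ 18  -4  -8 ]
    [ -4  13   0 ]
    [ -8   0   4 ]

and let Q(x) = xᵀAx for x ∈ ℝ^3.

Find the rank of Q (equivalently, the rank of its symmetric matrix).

3

An LDLᵀ factorisation of A has diagonal entries 18, 109/9, 20/109.
Counting signs: 3 positive.
The rank is the number of nonzero pivots: 3.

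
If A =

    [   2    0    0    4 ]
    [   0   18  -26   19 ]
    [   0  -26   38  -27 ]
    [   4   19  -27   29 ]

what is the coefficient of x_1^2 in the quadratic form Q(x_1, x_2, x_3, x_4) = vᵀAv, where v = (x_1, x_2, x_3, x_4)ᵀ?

The coefficient of x_1^2 is the diagonal entry A[1,1] = 2.

2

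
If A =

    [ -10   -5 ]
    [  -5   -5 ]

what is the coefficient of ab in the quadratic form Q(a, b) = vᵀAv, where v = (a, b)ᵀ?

The coefficient of ab is A[1,2] + A[2,1] = 2·(-5) = -10.

-10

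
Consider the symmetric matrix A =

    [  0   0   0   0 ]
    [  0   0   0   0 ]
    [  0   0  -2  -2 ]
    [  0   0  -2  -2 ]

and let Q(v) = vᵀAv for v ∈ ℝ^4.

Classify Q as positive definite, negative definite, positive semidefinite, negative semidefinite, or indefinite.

Applying the same elementary operations to the rows and columns of A produces a congruent diagonal matrix with entries 0, 0, -2, 0.
Counting signs: 1 negative, 3 zero.
Hence Q is negative semidefinite.

negative semidefinite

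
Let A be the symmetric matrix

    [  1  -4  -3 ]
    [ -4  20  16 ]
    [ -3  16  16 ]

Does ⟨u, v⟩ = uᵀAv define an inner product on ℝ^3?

Applying the same elementary operations to the rows and columns of A produces a congruent diagonal matrix with entries 1, 4, 3.
So there are 3 positive pivots.
Hence Q is positive definite.
⟨·,·⟩ is an inner product exactly when A is positive definite.

yes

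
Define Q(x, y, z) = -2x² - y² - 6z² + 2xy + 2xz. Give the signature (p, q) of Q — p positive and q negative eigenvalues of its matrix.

(0, 3)

The symmetric matrix is A = [[-2, 1, 1], [1, -1, 0], [1, 0, -6]].
Row-reducing A symmetrically gives the diagonal entries -2, -1/2, -5.
So there are 3 negative pivots.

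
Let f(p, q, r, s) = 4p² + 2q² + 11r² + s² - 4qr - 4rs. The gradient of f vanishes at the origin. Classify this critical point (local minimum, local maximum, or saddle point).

The Hessian at the origin is H = [[8, 0, 0, 0], [0, 4, -4, 0], [0, -4, 22, -4], [0, 0, -4, 2]].
Symmetric row and column elimination reduces H to a congruent diagonal form with pivots 8, 4, 18, 10/9.
That gives 4 positive pivots.
H is positive definite, so the origin is a strict local minimum.

local minimum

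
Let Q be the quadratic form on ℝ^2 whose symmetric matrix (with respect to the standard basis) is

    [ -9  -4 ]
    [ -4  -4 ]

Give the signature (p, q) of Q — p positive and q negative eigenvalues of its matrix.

(0, 2)

Congruent diagonalization of A (simultaneous row and column reduction) yields pivots -9, -20/9.
Counting signs: 2 negative.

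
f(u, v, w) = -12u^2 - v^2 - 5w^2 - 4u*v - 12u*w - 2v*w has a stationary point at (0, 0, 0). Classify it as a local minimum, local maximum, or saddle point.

local maximum

The Hessian at the origin is H = [[-24, -4, -12], [-4, -2, -2], [-12, -2, -10]].
Applying the same elementary operations to the rows and columns of H produces a congruent diagonal matrix with entries -24, -4/3, -4.
That gives 3 negative pivots.
H is negative definite, so the origin is a strict local maximum.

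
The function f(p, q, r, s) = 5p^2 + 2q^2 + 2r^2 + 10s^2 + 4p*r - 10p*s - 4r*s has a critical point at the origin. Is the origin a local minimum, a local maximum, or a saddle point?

The Hessian at the origin is H = [[10, 0, 4, -10], [0, 4, 0, 0], [4, 0, 4, -4], [-10, 0, -4, 20]].
Row-reducing H symmetrically gives the diagonal entries 10, 4, 12/5, 10.
So there are 4 positive pivots.
H is positive definite, so the origin is a strict local minimum.

local minimum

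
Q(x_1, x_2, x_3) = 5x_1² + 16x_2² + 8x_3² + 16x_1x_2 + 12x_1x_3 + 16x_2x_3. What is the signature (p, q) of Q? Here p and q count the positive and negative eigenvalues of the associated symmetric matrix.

(2, 0)

Write A = [[5, 8, 6], [8, 16, 8], [6, 8, 8]].
Congruent diagonalization of A (simultaneous row and column reduction) yields pivots 5, 16/5, 0.
That gives 2 positive, 1 zero pivots.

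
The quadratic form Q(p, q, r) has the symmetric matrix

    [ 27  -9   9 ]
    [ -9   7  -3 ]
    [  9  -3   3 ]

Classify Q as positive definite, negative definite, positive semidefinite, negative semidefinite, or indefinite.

positive semidefinite

Row-reducing A symmetrically gives the diagonal entries 27, 4, 0.
So there are 2 positive, 1 zero pivots.
Hence Q is positive semidefinite.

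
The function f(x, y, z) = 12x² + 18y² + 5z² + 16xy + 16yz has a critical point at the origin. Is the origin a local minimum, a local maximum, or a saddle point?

The Hessian at the origin is H = [[24, 16, 0], [16, 36, 16], [0, 16, 10]].
Congruent diagonalization of H (simultaneous row and column reduction) yields pivots 24, 76/3, -2/19.
So there are 2 positive, 1 negative pivots.
H is indefinite, so the origin is a saddle point.

saddle point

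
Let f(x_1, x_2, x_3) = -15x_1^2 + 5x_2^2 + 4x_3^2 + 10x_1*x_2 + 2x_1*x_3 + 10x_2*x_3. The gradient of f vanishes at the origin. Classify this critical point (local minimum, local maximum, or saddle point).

The Hessian at the origin is H = [[-30, 10, 2], [10, 10, 10], [2, 10, 8]].
Symmetric row and column elimination reduces H to a congruent diagonal form with pivots -30, 40/3, -2/5.
That gives 1 positive, 2 negative pivots.
H is indefinite, so the origin is a saddle point.

saddle point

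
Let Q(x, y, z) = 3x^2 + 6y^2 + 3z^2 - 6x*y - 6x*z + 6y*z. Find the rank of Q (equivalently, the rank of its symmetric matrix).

2

Write A = [[3, -3, -3], [-3, 6, 3], [-3, 3, 3]].
Symmetric row and column elimination reduces A to a congruent diagonal form with pivots 3, 3, 0.
That gives 2 positive, 1 zero pivots.
The rank is the number of nonzero pivots: 2.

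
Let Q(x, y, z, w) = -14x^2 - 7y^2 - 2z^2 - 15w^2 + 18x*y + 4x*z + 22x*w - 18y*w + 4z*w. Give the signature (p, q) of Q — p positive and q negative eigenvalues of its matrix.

(1, 3)

The associated matrix is A = [[-14, 9, 2, 11], [9, -7, 0, -9], [2, 0, -2, 2], [11, -9, 2, -15]].
An LDLᵀ factorisation of A has diagonal entries -14, -17/14, -6/17, 10/3.
That gives 1 positive, 3 negative pivots.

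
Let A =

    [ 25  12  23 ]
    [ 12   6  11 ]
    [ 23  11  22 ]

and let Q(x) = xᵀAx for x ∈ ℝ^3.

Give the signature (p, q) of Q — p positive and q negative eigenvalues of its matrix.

(3, 0)

Row-reducing A symmetrically gives the diagonal entries 25, 6/25, 5/6.
Counting signs: 3 positive.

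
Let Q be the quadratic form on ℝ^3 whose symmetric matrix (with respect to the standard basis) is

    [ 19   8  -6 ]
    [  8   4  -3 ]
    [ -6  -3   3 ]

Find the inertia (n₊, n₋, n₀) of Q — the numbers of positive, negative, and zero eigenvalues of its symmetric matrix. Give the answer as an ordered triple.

Congruent diagonalization of A (simultaneous row and column reduction) yields pivots 19, 12/19, 3/4.
So there are 3 positive pivots.

(3, 0, 0)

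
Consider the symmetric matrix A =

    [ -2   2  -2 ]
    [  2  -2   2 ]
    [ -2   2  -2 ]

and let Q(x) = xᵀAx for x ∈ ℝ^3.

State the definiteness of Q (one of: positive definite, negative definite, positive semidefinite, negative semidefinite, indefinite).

Symmetric row and column elimination reduces A to a congruent diagonal form with pivots -2, 0, 0.
So there are 1 negative, 2 zero pivots.
Hence Q is negative semidefinite.

negative semidefinite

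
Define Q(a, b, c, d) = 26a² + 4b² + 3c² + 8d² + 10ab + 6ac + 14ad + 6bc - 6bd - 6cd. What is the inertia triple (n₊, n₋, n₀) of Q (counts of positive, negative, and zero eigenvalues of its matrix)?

(3, 1, 0)

The associated matrix is A = [[26, 5, 3, 7], [5, 4, 3, -3], [3, 3, 3, -3], [7, -3, -3, 8]].
Symmetric row and column elimination reduces A to a congruent diagonal form with pivots 26, 79/26, 57/79, -5/19.
So there are 3 positive, 1 negative pivots.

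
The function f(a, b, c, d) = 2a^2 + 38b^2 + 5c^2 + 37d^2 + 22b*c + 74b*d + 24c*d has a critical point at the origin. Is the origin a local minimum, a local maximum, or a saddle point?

local minimum

The Hessian at the origin is H = [[4, 0, 0, 0], [0, 76, 22, 74], [0, 22, 10, 24], [0, 74, 24, 74]].
Applying the same elementary operations to the rows and columns of H produces a congruent diagonal matrix with entries 4, 76, 69/19, 8/69.
So there are 4 positive pivots.
H is positive definite, so the origin is a strict local minimum.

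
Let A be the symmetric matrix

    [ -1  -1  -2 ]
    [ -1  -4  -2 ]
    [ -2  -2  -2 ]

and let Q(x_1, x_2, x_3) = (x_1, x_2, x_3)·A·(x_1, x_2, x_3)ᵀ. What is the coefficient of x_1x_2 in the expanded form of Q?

-2

The coefficient of x_1x_2 is A[1,2] + A[2,1] = 2·(-1) = -2.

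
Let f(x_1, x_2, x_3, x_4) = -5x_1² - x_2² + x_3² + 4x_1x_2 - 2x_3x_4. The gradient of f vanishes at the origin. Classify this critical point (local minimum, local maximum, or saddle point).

saddle point

The Hessian at the origin is H = [[-10, 4, 0, 0], [4, -2, 0, 0], [0, 0, 2, -2], [0, 0, -2, 0]].
Congruent diagonalization of H (simultaneous row and column reduction) yields pivots -10, -2/5, 2, -2.
Counting signs: 1 positive, 3 negative.
H is indefinite, so the origin is a saddle point.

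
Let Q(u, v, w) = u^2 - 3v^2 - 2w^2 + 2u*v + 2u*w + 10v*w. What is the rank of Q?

3

The associated matrix is A = [[1, 1, 1], [1, -3, 5], [1, 5, -2]].
Congruent diagonalization of A (simultaneous row and column reduction) yields pivots 1, -4, 1.
That gives 2 positive, 1 negative pivots.
The rank is the number of nonzero pivots: 3.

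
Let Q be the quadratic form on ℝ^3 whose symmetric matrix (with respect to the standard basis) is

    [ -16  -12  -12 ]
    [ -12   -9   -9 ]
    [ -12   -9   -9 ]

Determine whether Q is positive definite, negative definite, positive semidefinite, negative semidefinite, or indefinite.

Symmetric row and column elimination reduces A to a congruent diagonal form with pivots -16, 0, 0.
Counting signs: 1 negative, 2 zero.
Hence Q is negative semidefinite.

negative semidefinite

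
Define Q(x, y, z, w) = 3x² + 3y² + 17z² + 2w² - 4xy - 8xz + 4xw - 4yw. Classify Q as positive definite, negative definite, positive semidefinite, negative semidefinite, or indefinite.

The symmetric matrix of Q is A = [[3, -2, -4, 2], [-2, 3, 0, -2], [-4, 0, 17, 0], [2, -2, 0, 2]].
Leading principal minors: Δ_1 = 3, Δ_2 = 5, Δ_3 = 37, Δ_4 = 2.
All leading principal minors are positive, so by Sylvester's criterion Q is positive definite.

positive definite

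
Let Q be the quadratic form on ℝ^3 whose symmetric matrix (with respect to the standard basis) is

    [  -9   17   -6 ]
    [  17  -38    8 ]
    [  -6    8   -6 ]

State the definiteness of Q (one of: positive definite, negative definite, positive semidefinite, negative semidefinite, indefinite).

Row-reducing A symmetrically gives the diagonal entries -9, -53/9, -6/53.
That gives 3 negative pivots.
Hence Q is negative definite.

negative definite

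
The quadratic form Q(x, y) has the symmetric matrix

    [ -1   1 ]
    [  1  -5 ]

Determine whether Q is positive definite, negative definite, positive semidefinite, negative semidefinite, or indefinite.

For the 2×2 matrix [[-1, 1], [1, -5]]: det = -1·-5 − (1)² = 4, trace = -6.
det > 0 so both eigenvalues share the sign of the trace; trace = -6 < 0 ⇒ both negative.

negative definite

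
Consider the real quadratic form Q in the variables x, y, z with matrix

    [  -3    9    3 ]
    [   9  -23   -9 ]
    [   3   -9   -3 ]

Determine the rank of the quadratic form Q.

Row-reducing A symmetrically gives the diagonal entries -3, 4, 0.
That gives 1 positive, 1 negative, 1 zero pivots.
The rank is the number of nonzero pivots: 2.

2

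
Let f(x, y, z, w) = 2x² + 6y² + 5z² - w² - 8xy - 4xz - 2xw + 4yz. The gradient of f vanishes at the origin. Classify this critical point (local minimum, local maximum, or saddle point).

saddle point

The Hessian at the origin is H = [[4, -8, -4, -2], [-8, 12, 4, 0], [-4, 4, 10, 0], [-2, 0, 0, -2]].
Congruent diagonalization of H (simultaneous row and column reduction) yields pivots 4, -4, 10, 3/5.
So there are 3 positive, 1 negative pivots.
H is indefinite, so the origin is a saddle point.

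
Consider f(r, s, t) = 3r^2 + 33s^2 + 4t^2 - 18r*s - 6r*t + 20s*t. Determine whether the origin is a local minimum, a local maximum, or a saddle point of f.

The Hessian at the origin is H = [[6, -18, -6], [-18, 66, 20], [-6, 20, 8]].
Row-reducing H symmetrically gives the diagonal entries 6, 12, 5/3.
Counting signs: 3 positive.
H is positive definite, so the origin is a strict local minimum.

local minimum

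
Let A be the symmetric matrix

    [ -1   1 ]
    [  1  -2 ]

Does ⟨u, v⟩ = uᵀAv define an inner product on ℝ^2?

For the 2×2 matrix [[-1, 1], [1, -2]]: det = -1·-2 − (1)² = 1, trace = -3.
det > 0 so both eigenvalues share the sign of the trace; trace = -3 < 0 ⇒ both negative.
⟨·,·⟩ is an inner product exactly when A is positive definite.

no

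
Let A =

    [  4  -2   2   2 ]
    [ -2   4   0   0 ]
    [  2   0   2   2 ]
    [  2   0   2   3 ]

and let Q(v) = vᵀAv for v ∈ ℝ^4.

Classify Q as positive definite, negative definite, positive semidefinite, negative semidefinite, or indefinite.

positive definite

Row-reducing A symmetrically gives the diagonal entries 4, 3, 2/3, 1.
That gives 4 positive pivots.
Hence Q is positive definite.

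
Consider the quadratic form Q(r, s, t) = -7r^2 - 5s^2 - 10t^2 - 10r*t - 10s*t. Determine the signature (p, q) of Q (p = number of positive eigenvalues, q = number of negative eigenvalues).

(0, 3)

The symmetric matrix is A = [[-7, 0, -5], [0, -5, -5], [-5, -5, -10]].
Applying the same elementary operations to the rows and columns of A produces a congruent diagonal matrix with entries -7, -5, -10/7.
So there are 3 negative pivots.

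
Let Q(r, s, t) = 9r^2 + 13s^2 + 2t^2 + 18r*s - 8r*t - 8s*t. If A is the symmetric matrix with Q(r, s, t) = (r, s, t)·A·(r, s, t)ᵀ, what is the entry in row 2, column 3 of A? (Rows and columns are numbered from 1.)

The coefficient of s·t in Q is -8. For a symmetric A this equals A[2,3] + A[3,2] = 2·A[2,3].
So A[2,3] = -8/2 = -4.

-4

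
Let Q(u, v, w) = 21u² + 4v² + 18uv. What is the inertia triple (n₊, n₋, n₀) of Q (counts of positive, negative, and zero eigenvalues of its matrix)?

The symmetric matrix is A = [[21, 9, 0], [9, 4, 0], [0, 0, 0]].
Applying the same elementary operations to the rows and columns of A produces a congruent diagonal matrix with entries 21, 1/7, 0.
So there are 2 positive, 1 zero pivots.

(2, 0, 1)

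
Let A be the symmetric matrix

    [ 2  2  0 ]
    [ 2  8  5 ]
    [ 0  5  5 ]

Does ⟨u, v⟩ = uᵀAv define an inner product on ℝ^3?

yes

Applying the same elementary operations to the rows and columns of A produces a congruent diagonal matrix with entries 2, 6, 5/6.
Counting signs: 3 positive.
Hence Q is positive definite.
⟨·,·⟩ is an inner product exactly when A is positive definite.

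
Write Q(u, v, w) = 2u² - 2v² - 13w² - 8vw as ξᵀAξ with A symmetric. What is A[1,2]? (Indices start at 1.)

The coefficient of u·v in Q is 0. For a symmetric A this equals A[1,2] + A[2,1] = 2·A[1,2].
So A[1,2] = 0/2 = 0.

0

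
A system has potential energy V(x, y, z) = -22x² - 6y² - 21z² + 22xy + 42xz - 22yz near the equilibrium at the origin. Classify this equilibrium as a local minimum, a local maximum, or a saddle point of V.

local maximum

The Hessian at the origin is H = [[-44, 22, 42], [22, -12, -22], [42, -22, -42]].
Row-reducing H symmetrically gives the diagonal entries -44, -1, -10/11.
So there are 3 negative pivots.
H is negative definite, so the origin is a strict local maximum.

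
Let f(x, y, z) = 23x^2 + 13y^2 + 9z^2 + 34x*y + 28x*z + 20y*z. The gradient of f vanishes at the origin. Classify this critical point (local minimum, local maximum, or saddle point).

local minimum

The Hessian at the origin is H = [[46, 34, 28], [34, 26, 20], [28, 20, 18]].
Applying the same elementary operations to the rows and columns of H produces a congruent diagonal matrix with entries 46, 20/23, 2/5.
That gives 3 positive pivots.
H is positive definite, so the origin is a strict local minimum.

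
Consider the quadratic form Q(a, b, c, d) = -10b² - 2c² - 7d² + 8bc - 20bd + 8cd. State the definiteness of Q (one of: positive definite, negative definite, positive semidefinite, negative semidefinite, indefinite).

indefinite

The associated matrix is A = [[0, 0, 0, 0], [0, -10, 4, -10], [0, 4, -2, 4], [0, -10, 4, -7]].
Symmetric row and column elimination reduces A to a congruent diagonal form with pivots 0, -10, -2/5, 3.
That gives 1 positive, 2 negative, 1 zero pivots.
Hence Q is indefinite.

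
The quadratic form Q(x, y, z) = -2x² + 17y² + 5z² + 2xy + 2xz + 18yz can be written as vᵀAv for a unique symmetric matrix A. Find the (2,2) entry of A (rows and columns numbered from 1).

The coefficient of y² in Q is 17, and that is exactly A[2,2].

17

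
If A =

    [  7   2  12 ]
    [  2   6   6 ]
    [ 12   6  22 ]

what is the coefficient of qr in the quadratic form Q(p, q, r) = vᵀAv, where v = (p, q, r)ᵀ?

12

The coefficient of qr is A[2,3] + A[3,2] = 2·6 = 12.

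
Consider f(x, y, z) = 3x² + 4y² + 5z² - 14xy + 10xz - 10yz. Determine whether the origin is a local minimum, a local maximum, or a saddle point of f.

The Hessian at the origin is H = [[6, -14, 10], [-14, 8, -10], [10, -10, 10]].
Symmetric row and column elimination reduces H to a congruent diagonal form with pivots 6, -74/3, 20/37.
So there are 2 positive, 1 negative pivots.
H is indefinite, so the origin is a saddle point.

saddle point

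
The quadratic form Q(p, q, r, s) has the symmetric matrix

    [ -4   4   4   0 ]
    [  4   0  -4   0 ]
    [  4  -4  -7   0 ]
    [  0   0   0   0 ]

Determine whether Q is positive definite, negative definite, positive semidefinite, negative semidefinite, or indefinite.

Symmetric row and column elimination reduces A to a congruent diagonal form with pivots -4, 4, -3, 0.
That gives 1 positive, 2 negative, 1 zero pivots.
Hence Q is indefinite.

indefinite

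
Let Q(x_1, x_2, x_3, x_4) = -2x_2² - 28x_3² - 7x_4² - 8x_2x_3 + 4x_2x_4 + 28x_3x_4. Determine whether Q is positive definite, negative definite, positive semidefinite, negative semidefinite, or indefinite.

negative semidefinite

The symmetric matrix is A = [[0, 0, 0, 0], [0, -2, -4, 2], [0, -4, -28, 14], [0, 2, 14, -7]].
Congruent diagonalization of A (simultaneous row and column reduction) yields pivots 0, -2, -20, 0.
Counting signs: 2 negative, 2 zero.
Hence Q is negative semidefinite.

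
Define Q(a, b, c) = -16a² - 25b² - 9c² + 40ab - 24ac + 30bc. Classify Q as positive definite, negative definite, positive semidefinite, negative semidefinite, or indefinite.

negative semidefinite

The associated matrix is A = [[-16, 20, -12], [20, -25, 15], [-12, 15, -9]].
Row-reducing A symmetrically gives the diagonal entries -16, 0, 0.
So there are 1 negative, 2 zero pivots.
Hence Q is negative semidefinite.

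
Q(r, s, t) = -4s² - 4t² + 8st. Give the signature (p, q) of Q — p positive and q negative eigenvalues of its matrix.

The symmetric matrix is A = [[0, 0, 0], [0, -4, 4], [0, 4, -4]].
Symmetric row and column elimination reduces A to a congruent diagonal form with pivots 0, -4, 0.
That gives 1 negative, 2 zero pivots.

(0, 1)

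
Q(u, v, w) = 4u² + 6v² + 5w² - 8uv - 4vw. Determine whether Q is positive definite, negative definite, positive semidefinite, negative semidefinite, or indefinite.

positive definite

The symmetric matrix is A = [[4, -4, 0], [-4, 6, -2], [0, -2, 5]].
An LDLᵀ factorisation of A has diagonal entries 4, 2, 3.
That gives 3 positive pivots.
Hence Q is positive definite.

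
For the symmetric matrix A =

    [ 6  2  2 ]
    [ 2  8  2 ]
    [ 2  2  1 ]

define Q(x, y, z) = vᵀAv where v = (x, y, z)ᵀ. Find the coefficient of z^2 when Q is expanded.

1

The coefficient of z^2 is the diagonal entry A[3,3] = 1.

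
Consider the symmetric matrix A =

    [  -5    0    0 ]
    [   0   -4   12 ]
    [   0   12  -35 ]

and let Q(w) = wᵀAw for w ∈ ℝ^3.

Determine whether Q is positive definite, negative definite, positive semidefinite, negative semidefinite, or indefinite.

indefinite

An LDLᵀ factorisation of A has diagonal entries -5, -4, 1.
That gives 1 positive, 2 negative pivots.
Hence Q is indefinite.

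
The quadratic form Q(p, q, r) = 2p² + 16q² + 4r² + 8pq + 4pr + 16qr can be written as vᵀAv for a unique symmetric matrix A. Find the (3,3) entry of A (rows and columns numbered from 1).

The coefficient of r² in Q is 4, and that is exactly A[3,3].

4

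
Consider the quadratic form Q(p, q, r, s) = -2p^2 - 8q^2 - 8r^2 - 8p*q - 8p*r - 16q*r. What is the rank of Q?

1

Write A = [[-2, -4, -4, 0], [-4, -8, -8, 0], [-4, -8, -8, 0], [0, 0, 0, 0]].
Symmetric row and column elimination reduces A to a congruent diagonal form with pivots -2, 0, 0, 0.
That gives 1 negative, 3 zero pivots.
The rank is the number of nonzero pivots: 1.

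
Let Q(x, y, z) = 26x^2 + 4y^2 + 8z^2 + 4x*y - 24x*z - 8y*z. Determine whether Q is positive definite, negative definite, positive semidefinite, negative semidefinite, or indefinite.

positive semidefinite

The symmetric matrix is A = [[26, 2, -12], [2, 4, -4], [-12, -4, 8]].
Applying the same elementary operations to the rows and columns of A produces a congruent diagonal matrix with entries 26, 50/13, 0.
That gives 2 positive, 1 zero pivots.
Hence Q is positive semidefinite.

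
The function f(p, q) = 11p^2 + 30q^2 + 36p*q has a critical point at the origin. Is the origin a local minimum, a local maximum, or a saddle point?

local minimum

The Hessian at the origin is H = [[22, 36], [36, 60]].
det H = 22·60 − (36)² = 24 > 0 and H[1,1] = 22 > 0, so H is positive definite.
Therefore the origin is a local minimum.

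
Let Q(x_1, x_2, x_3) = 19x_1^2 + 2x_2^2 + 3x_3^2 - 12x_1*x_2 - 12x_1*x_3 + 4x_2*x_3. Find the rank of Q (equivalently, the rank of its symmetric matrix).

3

The symmetric matrix is A = [[19, -6, -6], [-6, 2, 2], [-6, 2, 3]].
Congruent diagonalization of A (simultaneous row and column reduction) yields pivots 19, 2/19, 1.
Counting signs: 3 positive.
The rank is the number of nonzero pivots: 3.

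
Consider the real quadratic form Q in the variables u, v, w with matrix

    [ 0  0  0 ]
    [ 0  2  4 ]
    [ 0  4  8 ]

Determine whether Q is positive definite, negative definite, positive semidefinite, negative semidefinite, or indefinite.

Row-reducing A symmetrically gives the diagonal entries 0, 2, 0.
So there are 1 positive, 2 zero pivots.
Hence Q is positive semidefinite.

positive semidefinite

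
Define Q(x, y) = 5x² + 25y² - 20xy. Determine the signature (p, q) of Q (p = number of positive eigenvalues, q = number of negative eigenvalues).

(2, 0)

Write A = [[5, -10], [-10, 25]].
An LDLᵀ factorisation of A has diagonal entries 5, 5.
Counting signs: 2 positive.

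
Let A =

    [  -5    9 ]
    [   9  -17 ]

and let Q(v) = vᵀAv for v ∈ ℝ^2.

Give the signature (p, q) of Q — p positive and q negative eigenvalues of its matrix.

Symmetric row and column elimination reduces A to a congruent diagonal form with pivots -5, -4/5.
That gives 2 negative pivots.

(0, 2)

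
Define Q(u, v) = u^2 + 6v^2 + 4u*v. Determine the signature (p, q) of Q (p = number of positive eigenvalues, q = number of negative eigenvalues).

(2, 0)

The symmetric matrix is A = [[1, 2], [2, 6]].
An LDLᵀ factorisation of A has diagonal entries 1, 2.
Counting signs: 2 positive.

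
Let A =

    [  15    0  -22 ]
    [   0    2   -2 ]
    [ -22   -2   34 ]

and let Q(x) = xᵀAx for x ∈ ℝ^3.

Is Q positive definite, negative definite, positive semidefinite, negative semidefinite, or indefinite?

Row-reducing A symmetrically gives the diagonal entries 15, 2, -4/15.
Counting signs: 2 positive, 1 negative.
Hence Q is indefinite.

indefinite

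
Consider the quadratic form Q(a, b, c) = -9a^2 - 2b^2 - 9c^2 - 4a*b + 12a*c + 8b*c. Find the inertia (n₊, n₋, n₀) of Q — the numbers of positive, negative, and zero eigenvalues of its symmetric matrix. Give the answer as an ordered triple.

The symmetric matrix is A = [[-9, -2, 6], [-2, -2, 4], [6, 4, -9]].
Congruent diagonalization of A (simultaneous row and column reduction) yields pivots -9, -14/9, -3/7.
That gives 3 negative pivots.

(0, 3, 0)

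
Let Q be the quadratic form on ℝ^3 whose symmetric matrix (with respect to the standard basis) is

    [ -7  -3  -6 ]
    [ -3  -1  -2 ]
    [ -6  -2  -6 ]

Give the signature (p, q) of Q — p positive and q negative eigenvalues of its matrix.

(1, 2)

An LDLᵀ factorisation of A has diagonal entries -7, 2/7, -2.
That gives 1 positive, 2 negative pivots.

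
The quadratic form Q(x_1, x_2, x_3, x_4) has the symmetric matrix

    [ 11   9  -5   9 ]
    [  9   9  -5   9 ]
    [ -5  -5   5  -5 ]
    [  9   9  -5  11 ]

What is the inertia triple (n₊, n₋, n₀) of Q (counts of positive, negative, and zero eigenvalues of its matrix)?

Row-reducing A symmetrically gives the diagonal entries 11, 18/11, 20/9, 2.
That gives 4 positive pivots.

(4, 0, 0)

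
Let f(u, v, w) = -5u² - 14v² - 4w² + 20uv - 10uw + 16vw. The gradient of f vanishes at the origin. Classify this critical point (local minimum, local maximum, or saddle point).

The Hessian at the origin is H = [[-10, 20, -10], [20, -28, 16], [-10, 16, -8]].
An LDLᵀ factorisation of H has diagonal entries -10, 12, 2/3.
Counting signs: 2 positive, 1 negative.
H is indefinite, so the origin is a saddle point.

saddle point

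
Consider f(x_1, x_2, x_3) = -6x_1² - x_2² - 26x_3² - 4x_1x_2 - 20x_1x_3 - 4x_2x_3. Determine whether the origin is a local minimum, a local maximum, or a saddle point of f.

local maximum

The Hessian at the origin is H = [[-12, -4, -20], [-4, -2, -4], [-20, -4, -52]].
Applying the same elementary operations to the rows and columns of H produces a congruent diagonal matrix with entries -12, -2/3, -8.
So there are 3 negative pivots.
H is negative definite, so the origin is a strict local maximum.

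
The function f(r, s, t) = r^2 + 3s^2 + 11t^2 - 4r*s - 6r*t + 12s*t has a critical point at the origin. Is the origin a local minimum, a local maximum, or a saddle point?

The Hessian at the origin is H = [[2, -4, -6], [-4, 6, 12], [-6, 12, 22]].
Symmetric row and column elimination reduces H to a congruent diagonal form with pivots 2, -2, 4.
Counting signs: 2 positive, 1 negative.
H is indefinite, so the origin is a saddle point.

saddle point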